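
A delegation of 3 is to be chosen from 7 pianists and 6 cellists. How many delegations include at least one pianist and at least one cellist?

231

Total 3-person selections from all 13: C(13,3) = 286.
Selections missing a whole group: no pianists → C(6,3) = 20; no cellists → C(7,3) = 35.
Both groups omitted at once is impossible, so 286 − 55 = 231.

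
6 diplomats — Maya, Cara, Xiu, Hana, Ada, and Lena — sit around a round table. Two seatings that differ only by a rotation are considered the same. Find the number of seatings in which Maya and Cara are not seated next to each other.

72

All circular seatings of 6 people number (5)! = 120.
Those with Maya next to Cara: fuse the pair into one unit and seat 5 units around a circle — 2·(4)! = 48.
Subtracting, 120 − 48 = 72.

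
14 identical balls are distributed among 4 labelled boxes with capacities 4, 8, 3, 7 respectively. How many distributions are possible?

Without the upper bounds there are C(17,3) = 680 ways to split 14 among 4 boxes.
Subtract solutions that violate a single cap (substitute x_i' = x_i − (cap_i+1)): x_1 ≥ 5 gives C(12,3) = 220; x_2 ≥ 9 gives C(8,3) = 56; x_3 ≥ 4 gives C(13,3) = 286; x_4 ≥ 8 gives C(9,3) = 84. Together 646.
Add back pairs where two caps are both exceeded: 1 + 56 + 4 + 4 + 0 + 10 = 75.
By inclusion–exclusion the count is 680 − 646 + 75 = 109.

109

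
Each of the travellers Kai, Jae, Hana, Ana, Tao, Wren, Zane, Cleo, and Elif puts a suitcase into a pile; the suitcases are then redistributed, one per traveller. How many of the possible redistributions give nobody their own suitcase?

This is the derangement count D_9: permutations of 9 items with no fixed point.
By inclusion–exclusion this is Σ_{j=0}^{9} (−1)^j C(9,j)·(9−j)!.
Computing: 362880 − 362880 + 181440 − 60480 + 15120 − 3024 + 504 − 72 + 9 − 1 = 133496.

133496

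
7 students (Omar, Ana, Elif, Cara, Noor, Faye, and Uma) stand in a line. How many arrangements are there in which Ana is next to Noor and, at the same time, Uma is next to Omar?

480

Treat {Ana,Noor} as one block (2 orders) and {Uma,Omar} as another (2 orders).
That leaves 5 units to arrange: 2 × 2 × 5! = 4 × 120 = 480.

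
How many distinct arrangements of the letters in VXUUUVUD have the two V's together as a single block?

Treat the 2 copies of V as a single block. The multiset to arrange is then {VV, D, U, U, U, U, X}, 7 items in all.
That gives (7)!/(4!) = 210 arrangements.

210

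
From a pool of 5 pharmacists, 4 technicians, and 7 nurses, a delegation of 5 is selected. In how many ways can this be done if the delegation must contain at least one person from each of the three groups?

3010

With no constraint there are C(16,5) = 4368 possible selections.
Subtract selections that omit an entire group: no pharmacists → C(11,5) = 462; no technicians → C(12,5) = 792; no nurses → C(9,5) = 126.
Add back selections omitting two groups (i.e. drawn from a single group): C(5,5) + C(4,5) + C(7,5) = 22.
By inclusion–exclusion: 4368 − 1380 + 22 = 3010.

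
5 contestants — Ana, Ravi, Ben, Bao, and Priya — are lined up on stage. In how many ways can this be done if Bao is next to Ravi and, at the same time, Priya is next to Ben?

Treat {Bao,Ravi} as one block (2 orders) and {Priya,Ben} as another (2 orders).
That leaves 3 units to arrange: 2 × 2 × 3! = 4 × 6 = 24.

24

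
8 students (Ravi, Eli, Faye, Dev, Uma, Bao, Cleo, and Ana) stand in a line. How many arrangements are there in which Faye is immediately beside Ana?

10080

Treat {Faye, Ana} as a single unit. There are 7 units to order, and the pair itself can be ordered 2 ways.
That gives 2 × 7! = 2 × 5040 = 10080.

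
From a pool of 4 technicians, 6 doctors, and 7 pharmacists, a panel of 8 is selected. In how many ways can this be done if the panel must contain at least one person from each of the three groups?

Total 8-person selections from all 17: C(17,8) = 24310.
Selections missing a whole group: no technicians → C(13,8) = 1287; no doctors → C(11,8) = 165; no pharmacists → C(10,8) = 45.
Add back selections omitting two groups (i.e. drawn from a single group): C(4,8) + C(6,8) + C(7,8) = 0.
By inclusion–exclusion: 24310 − 1497 + 0 = 22813.

22813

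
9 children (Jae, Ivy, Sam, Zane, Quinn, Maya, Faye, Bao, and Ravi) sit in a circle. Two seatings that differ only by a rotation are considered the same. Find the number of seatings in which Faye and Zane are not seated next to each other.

Without the restriction there are (8)! = 40320 seatings.
Those with Faye next to Zane: fuse the pair into one unit and seat 8 units around a circle — 2·(7)! = 10080.
Subtracting, 40320 − 10080 = 30240.

30240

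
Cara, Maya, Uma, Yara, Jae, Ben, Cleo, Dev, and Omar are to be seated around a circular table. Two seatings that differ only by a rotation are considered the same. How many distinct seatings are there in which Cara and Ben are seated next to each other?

Glue Cara and Ben into a block (2 internal orders). Seating 8 units around a circle gives (7)! arrangements.
So 2 × (7)! = 2 × 5040 = 10080.

10080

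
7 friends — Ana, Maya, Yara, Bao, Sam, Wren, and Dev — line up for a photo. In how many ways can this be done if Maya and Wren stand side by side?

1440

Glue Maya and Wren into one block (2 internal orders), leaving 6 units to arrange in a row.
So the count is 2·(6)! = 1440.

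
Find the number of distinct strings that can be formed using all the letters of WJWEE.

WJWEE has 5 letters with E appearing twice and W appearing twice.
Dividing 5! = 120 by 2!·2! = 4 for the repeated letters gives 30.

30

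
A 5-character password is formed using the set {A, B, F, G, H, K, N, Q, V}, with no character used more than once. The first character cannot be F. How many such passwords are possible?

The first character has 9−1 = 8 choices (anything except F).
The remaining 4 characters are filled from the other 8 symbols without repetition: 8 × 7 × 6 × 5 = 1680.
Total: 8 × 1680 = 13440.

13440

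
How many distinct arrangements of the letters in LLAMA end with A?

Fix A in the last position and arrange the remaining 4 letters.
Those 4 letters have L appearing twice, giving (4)!/(2!) = 12.

12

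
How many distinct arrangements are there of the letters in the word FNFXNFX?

210

FNFXNFX has 7 letters with F appearing 3 times, N appearing twice, and X appearing twice.
So there are 7! / (3!·2!·2!) = 210 distinguishable arrangements.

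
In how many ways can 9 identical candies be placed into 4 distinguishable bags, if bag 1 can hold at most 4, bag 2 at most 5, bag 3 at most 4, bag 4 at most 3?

76

By stars and bars, unrestricted non-negative solutions to x_1+…+x_4 = 9 number C(9+3,3) = 220.
Subtract solutions that violate a single cap (substitute x_i' = x_i − (cap_i+1)): x_1 ≥ 5 gives C(7,3) = 35; x_2 ≥ 6 gives C(6,3) = 20; x_3 ≥ 5 gives C(7,3) = 35; x_4 ≥ 4 gives C(8,3) = 56. Together 146.
Add back pairs where two caps are both exceeded: 0 + 0 + 1 + 0 + 0 + 1 = 2.
By inclusion–exclusion the count is 220 − 146 + 2 = 76.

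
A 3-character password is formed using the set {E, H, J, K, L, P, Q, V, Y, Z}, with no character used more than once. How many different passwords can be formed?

720

This is a permutation of 3 out of 10: P(10,3) = 10!/7!.
That product is 10 × 9 × 8 = 720.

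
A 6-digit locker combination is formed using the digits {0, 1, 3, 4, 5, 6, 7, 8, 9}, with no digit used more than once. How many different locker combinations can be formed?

This is a permutation of 6 out of 9: P(9,6) = 9!/3!.
9 × 8 × 7 × 6 × 5 × 4 = 60480.

60480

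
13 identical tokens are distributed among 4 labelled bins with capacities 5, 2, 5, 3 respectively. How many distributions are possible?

By stars and bars, unrestricted non-negative solutions to x_1+…+x_4 = 13 number C(13+3,3) = 560.
Subtract solutions that violate a single cap (substitute x_i' = x_i − (cap_i+1)): x_1 ≥ 6 gives C(10,3) = 120; x_2 ≥ 3 gives C(13,3) = 286; x_3 ≥ 6 gives C(10,3) = 120; x_4 ≥ 4 gives C(12,3) = 220. Together 746.
Add back pairs where two caps are both exceeded: 35 + 4 + 20 + 35 + 84 + 20 = 198.
Subtract triples: 0 + 1 + 0 + 1 = 2.
By inclusion–exclusion the count is 560 − 746 + 198 − 2 = 10.

10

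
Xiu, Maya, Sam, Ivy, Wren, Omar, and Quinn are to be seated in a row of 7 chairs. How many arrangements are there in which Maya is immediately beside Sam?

Place the 5 others and the Maya-Sam pair as 6 objects in a line; the pair has 2 internal arrangements.
So the count is 2·(6)! = 1440.

1440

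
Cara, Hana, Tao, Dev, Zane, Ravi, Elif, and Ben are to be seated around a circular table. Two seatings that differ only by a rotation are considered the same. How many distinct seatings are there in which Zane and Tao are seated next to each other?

1440

Glue Zane and Tao into a block (2 internal orders). Seating 7 units around a circle gives (6)! arrangements.
So 2 × (6)! = 2 × 720 = 1440.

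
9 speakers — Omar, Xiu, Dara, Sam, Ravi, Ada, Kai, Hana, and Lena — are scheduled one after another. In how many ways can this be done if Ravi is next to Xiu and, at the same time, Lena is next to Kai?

20160

Treat {Ravi,Xiu} as one block (2 orders) and {Lena,Kai} as another (2 orders).
That leaves 7 units to arrange: 2 × 2 × 7! = 4 × 5040 = 20160.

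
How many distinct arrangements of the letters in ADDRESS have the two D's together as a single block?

Treat the 2 copies of D as a single block. The multiset to arrange is then {DD, A, E, R, S, S}, 6 items in all.
That gives (6)!/(2!) = 360 arrangements.

360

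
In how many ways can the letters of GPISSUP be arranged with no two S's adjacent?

Total arrangements of GPISSUP: 7!/(2!·2!) = 1260.
Arrangements with the S's together: treat SS as one letter, giving (6)!/(2!) = 360.
Subtracting, 1260 − 360 = 900 arrangements keep the S's apart.

900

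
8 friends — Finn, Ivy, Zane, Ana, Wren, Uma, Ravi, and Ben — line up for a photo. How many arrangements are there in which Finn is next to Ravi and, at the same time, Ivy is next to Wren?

Treat {Finn,Ravi} as one block (2 orders) and {Ivy,Wren} as another (2 orders).
That leaves 6 units to arrange: 2 × 2 × 6! = 4 × 720 = 2880.

2880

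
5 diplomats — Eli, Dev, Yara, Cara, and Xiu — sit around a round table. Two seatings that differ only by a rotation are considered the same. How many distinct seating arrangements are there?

24

Seat Eli anywhere (absorbing the rotational symmetry), then permute the other 4: (4)! = 24.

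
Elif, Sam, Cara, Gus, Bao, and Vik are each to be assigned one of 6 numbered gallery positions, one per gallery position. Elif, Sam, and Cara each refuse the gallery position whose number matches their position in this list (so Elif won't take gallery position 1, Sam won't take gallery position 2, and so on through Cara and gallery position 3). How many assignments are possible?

426

Let Aᵢ (for i ∈ {1, 2, 3}) be the placements that put person i in their forbidden gallery position. Any j of these fix j positions, leaving (6−j)! ways to fill the rest, and there are C(3,j) ways to pick which j.
By inclusion–exclusion, the number of valid placements is Σ_{j=0}^{3} (−1)^j C(3,j)·(6−j)!.
Computing: 720 − 360 + 72 − 6 = 426.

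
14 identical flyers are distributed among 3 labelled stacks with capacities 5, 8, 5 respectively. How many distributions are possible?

15

Without the upper bounds there are C(16,2) = 120 ways to split 14 among 3 stacks.
Subtract solutions that violate a single cap (substitute x_i' = x_i − (cap_i+1)): x_1 ≥ 6 gives C(10,2) = 45; x_2 ≥ 9 gives C(7,2) = 21; x_3 ≥ 6 gives C(10,2) = 45. Together 111.
Add back pairs where two caps are both exceeded: 0 + 6 + 0 = 6.
By inclusion–exclusion the count is 120 − 111 + 6 = 15.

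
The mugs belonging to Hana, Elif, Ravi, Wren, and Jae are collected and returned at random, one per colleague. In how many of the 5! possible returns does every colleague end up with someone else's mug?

This is the derangement count D_5: permutations of 5 items with no fixed point.
By inclusion–exclusion this is Σ_{j=0}^{5} (−1)^j C(5,j)·(5−j)!.
Computing: 120 − 120 + 60 − 20 + 5 − 1 = 44.

44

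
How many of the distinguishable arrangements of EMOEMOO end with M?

With the last slot taken by M, it remains to arrange the other 6 letters (EOEMOO).
Those 6 letters have E appearing twice and O appearing 3 times, giving (6)!/(3!·2!) = 60.

60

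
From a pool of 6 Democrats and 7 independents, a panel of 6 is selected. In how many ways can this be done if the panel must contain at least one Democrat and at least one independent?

Unrestricted: C(13,6) = 1716 ways to pick any 6 of the 13.
Subtract selections that omit an entire group: no Democrats → C(7,6) = 7; no independents → C(6,6) = 1.
Both groups omitted at once is impossible, so 1716 − 8 = 1708.

1708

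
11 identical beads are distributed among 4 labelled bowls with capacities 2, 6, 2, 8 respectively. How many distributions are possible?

Ignoring the caps, the number of non-negative solutions to x_1+…+x_4 = 11 is C(14,3) = 364.
Subtract solutions that violate a single cap (substitute x_i' = x_i − (cap_i+1)): x_1 ≥ 3 gives C(11,3) = 165; x_2 ≥ 7 gives C(7,3) = 35; x_3 ≥ 3 gives C(11,3) = 165; x_4 ≥ 9 gives C(5,3) = 10. Together 375.
Add back pairs where two caps are both exceeded: 4 + 56 + 0 + 4 + 0 + 0 = 64.
By inclusion–exclusion the count is 364 − 375 + 64 = 53.

53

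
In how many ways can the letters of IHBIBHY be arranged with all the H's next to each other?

180

Treat the 2 copies of H as a single block. The multiset to arrange is then {HH, B, B, I, I, Y}, 6 items in all.
That gives (6)!/(2!·2!) = 180 arrangements.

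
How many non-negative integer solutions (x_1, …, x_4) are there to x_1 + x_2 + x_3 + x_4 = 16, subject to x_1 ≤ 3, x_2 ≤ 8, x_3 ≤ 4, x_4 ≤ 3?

10

Without the upper bounds there are C(19,3) = 969 ways to split 16 among 4 variables.
Subtract solutions that violate a single cap (substitute x_i' = x_i − (cap_i+1)): x_1 ≥ 4 gives C(15,3) = 455; x_2 ≥ 9 gives C(10,3) = 120; x_3 ≥ 5 gives C(14,3) = 364; x_4 ≥ 4 gives C(15,3) = 455. Together 1394.
Add back pairs where two caps are both exceeded: 20 + 120 + 165 + 10 + 20 + 120 = 455.
Subtract triples: 0 + 0 + 20 + 0 = 20.
By inclusion–exclusion the count is 969 − 1394 + 455 − 20 = 10.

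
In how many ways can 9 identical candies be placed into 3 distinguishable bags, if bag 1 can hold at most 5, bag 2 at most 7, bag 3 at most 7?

By stars and bars, unrestricted non-negative solutions to x_1+…+x_3 = 9 number C(9+2,2) = 55.
Subtract solutions that violate a single cap (substitute x_i' = x_i − (cap_i+1)): x_1 ≥ 6 gives C(5,2) = 10; x_2 ≥ 8 gives C(3,2) = 3; x_3 ≥ 8 gives C(3,2) = 3. Together 16.
No two caps can be exceeded simultaneously, so the pair terms are all 0.
By inclusion–exclusion the count is 55 − 16 + 0 = 39.

39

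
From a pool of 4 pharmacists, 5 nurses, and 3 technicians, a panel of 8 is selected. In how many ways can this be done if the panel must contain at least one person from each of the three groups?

485

Unrestricted: C(12,8) = 495 ways to pick any 8 of the 12.
Subtract selections that omit an entire group: no pharmacists → C(8,8) = 1; no nurses → C(7,8) = 0; no technicians → C(9,8) = 9.
Add back selections omitting two groups (i.e. drawn from a single group): C(4,8) + C(5,8) + C(3,8) = 0.
By inclusion–exclusion: 495 − 10 + 0 = 485.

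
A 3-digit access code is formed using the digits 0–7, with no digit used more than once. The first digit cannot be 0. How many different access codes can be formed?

The first digit has 8−1 = 7 choices (anything except 0).
The remaining 2 digits are filled from the other 7 symbols without repetition: 7 × 6 = 42.
Total: 7 × 42 = 294.

294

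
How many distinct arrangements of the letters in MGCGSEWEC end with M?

With the last slot taken by M, it remains to arrange the other 8 letters (GCGSEWEC).
Those 8 letters have C appearing twice, E appearing twice, and G appearing twice, giving (8)!/(2!·2!·2!) = 5040.

5040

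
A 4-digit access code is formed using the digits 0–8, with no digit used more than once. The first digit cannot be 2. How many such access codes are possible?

The first digit has 9−1 = 8 choices (anything except 2).
The remaining 3 digits are filled from the other 8 symbols without repetition: 8 × 7 × 6 = 336.
Total: 8 × 336 = 2688.

2688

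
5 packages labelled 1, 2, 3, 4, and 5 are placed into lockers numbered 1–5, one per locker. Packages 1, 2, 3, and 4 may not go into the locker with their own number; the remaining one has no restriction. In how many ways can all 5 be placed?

Let Aᵢ (for 1 ≤ i ≤ 4) be the placements that put package i in its forbidden locker. Any j of these fix j positions, leaving (5−j)! ways to fill the rest, and there are C(4,j) ways to pick which j.
By inclusion–exclusion, the number of valid placements is Σ_{j=0}^{4} (−1)^j C(4,j)·(5−j)!.
Computing: 120 − 96 + 36 − 8 + 1 = 53.

53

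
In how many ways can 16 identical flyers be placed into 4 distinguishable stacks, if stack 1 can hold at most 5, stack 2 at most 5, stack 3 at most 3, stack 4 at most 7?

34

Without the upper bounds there are C(19,3) = 969 ways to split 16 among 4 stacks.
Subtract solutions that violate a single cap (substitute x_i' = x_i − (cap_i+1)): x_1 ≥ 6 gives C(13,3) = 286; x_2 ≥ 6 gives C(13,3) = 286; x_3 ≥ 4 gives C(15,3) = 455; x_4 ≥ 8 gives C(11,3) = 165. Together 1192.
Add back pairs where two caps are both exceeded: 35 + 84 + 10 + 84 + 10 + 35 = 258.
Subtract triples: 1 + 0 + 0 + 0 = 1.
By inclusion–exclusion the count is 969 − 1192 + 258 − 1 = 34.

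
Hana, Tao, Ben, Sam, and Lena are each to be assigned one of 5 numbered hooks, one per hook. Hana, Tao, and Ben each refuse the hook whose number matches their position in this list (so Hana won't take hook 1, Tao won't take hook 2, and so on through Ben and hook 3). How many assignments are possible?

Let Aᵢ (for i ∈ {1, 2, 3}) be the placements that put person i in their forbidden hook. Any j of these fix j positions, leaving (5−j)! ways to fill the rest, and there are C(3,j) ways to pick which j.
By inclusion–exclusion, the number of valid placements is Σ_{j=0}^{3} (−1)^j C(3,j)·(5−j)!.
Computing: 120 − 72 + 18 − 2 = 64.

64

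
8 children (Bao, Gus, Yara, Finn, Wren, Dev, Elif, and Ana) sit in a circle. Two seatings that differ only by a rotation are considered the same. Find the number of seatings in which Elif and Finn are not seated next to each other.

All circular seatings of 8 people number (7)! = 5040.
Seatings with Elif beside Finn: treat them as a block with 2 internal orders, giving 2 × (6)! = 1440.
Subtracting, 5040 − 1440 = 3600.

3600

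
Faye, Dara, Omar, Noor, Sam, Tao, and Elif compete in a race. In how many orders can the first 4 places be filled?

This is an ordered selection of 4 from 7: P(7,4).
That gives 7 × 6 × 5 × 4 = 840.

840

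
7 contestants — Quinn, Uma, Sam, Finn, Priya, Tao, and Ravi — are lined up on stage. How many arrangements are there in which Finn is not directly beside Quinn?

3600

There are 7! = 5040 arrangements in all. If Finn and Quinn are adjacent, merging them into one block gives 2·(6)! = 1440 arrangements.
So 5040 − 1440 = 3600 arrangements keep them apart.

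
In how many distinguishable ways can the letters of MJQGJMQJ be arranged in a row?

1680

Letter multiplicities in MJQGJMQJ: G×1, J×3, M×2, Q×2.
So there are 8! / (3!·2!·2!) = 1680 distinguishable arrangements.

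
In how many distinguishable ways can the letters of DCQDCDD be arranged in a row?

Letter multiplicities in DCQDCDD: C×2, D×4, Q×1.
Dividing 7! = 5040 by 4!·2! = 48 for the repeated letters gives 105.

105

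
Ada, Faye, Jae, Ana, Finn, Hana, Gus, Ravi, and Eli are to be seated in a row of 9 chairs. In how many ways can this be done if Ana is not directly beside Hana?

282240

There are 9! = 362880 arrangements in all. If Ana and Hana are adjacent, merging them into one block gives 2·(8)! = 80640 arrangements.
Complementary counting: 362880 − 80640 = 282240.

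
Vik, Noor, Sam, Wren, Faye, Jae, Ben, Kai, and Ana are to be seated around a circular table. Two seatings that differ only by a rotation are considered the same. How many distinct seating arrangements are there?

40320

Around a circle, 9 distinct people have 9!/9 = (8)! = 40320 rotationally distinct seatings.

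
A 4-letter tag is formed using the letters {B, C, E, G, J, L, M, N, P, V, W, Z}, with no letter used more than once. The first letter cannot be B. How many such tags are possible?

The first letter has 12−1 = 11 choices (anything except B).
The remaining 3 letters are filled from the other 11 symbols without repetition: 11 × 10 × 9 = 990.
Total: 11 × 990 = 10890.

10890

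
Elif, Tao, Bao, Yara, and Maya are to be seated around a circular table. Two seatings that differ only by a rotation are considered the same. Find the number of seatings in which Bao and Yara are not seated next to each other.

12

Without the restriction there are (4)! = 24 seatings.
Those with Bao next to Yara: fuse the pair into one unit and seat 4 units around a circle — 2·(3)! = 12.
Subtracting, 24 − 12 = 12.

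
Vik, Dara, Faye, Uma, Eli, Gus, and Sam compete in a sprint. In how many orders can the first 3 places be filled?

210

There are 7 choices for 1st place, 6 for 2nd, and 5 for 3rd.
That gives 7 × 6 × 5 = 210.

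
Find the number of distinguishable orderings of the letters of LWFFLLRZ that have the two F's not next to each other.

Total arrangements of LWFFLLRZ: 8!/(3!·2!) = 3360.
If the two F's are adjacent, glue them into one block, leaving 7 items to arrange: (7)!/(3!) = 840 ways.
Hence 3360 − 840 = 2520.

2520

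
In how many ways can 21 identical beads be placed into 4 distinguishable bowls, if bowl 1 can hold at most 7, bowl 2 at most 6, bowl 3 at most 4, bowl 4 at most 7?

20

Without the upper bounds there are C(24,3) = 2024 ways to split 21 among 4 bowls.
Subtract solutions that violate a single cap (substitute x_i' = x_i − (cap_i+1)): x_1 ≥ 8 gives C(16,3) = 560; x_2 ≥ 7 gives C(17,3) = 680; x_3 ≥ 5 gives C(19,3) = 969; x_4 ≥ 8 gives C(16,3) = 560. Together 2769.
Add back pairs where two caps are both exceeded: 84 + 165 + 56 + 220 + 84 + 165 = 774.
Subtract triples: 4 + 0 + 1 + 4 = 9.
By inclusion–exclusion the count is 2024 − 2769 + 774 − 9 = 20.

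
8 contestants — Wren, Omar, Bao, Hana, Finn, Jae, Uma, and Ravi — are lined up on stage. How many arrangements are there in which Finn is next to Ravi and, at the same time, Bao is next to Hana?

2880

Treat {Finn,Ravi} as one block (2 orders) and {Bao,Hana} as another (2 orders).
That leaves 6 units to arrange: 2 × 2 × 6! = 4 × 720 = 2880.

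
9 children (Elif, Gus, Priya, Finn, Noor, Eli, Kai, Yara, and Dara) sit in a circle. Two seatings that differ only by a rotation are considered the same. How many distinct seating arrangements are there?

Seat Elif anywhere (absorbing the rotational symmetry), then permute the other 8: (8)! = 40320.

40320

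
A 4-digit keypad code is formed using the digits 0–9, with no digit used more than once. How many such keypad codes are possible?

5040

This is a permutation of 4 out of 10: P(10,4) = 10!/6!.
10 × 9 × 8 × 7 = 5040.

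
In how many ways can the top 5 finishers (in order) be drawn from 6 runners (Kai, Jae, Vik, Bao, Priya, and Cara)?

This is an ordered selection of 5 from 6: P(6,5).
That gives 6 × 5 × 4 × 3 × 2 = 720.

720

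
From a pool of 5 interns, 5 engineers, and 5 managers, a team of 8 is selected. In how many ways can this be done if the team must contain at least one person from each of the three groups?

With no constraint there are C(15,8) = 6435 possible selections.
Subtract selections that omit an entire group: no interns → C(10,8) = 45; no engineers → C(10,8) = 45; no managers → C(10,8) = 45.
Add back selections omitting two groups (i.e. drawn from a single group): C(5,8) + C(5,8) + C(5,8) = 0.
By inclusion–exclusion: 6435 − 135 + 0 = 6300.

6300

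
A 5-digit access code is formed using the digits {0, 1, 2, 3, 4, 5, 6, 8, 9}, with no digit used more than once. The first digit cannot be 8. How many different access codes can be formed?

13440

The first digit has 9−1 = 8 choices (anything except 8).
The remaining 4 digits are filled from the other 8 symbols without repetition: 8 × 7 × 6 × 5 = 1680.
Total: 8 × 1680 = 13440.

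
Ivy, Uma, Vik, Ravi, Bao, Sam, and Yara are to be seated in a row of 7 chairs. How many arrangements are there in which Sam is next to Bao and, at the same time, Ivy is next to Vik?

Treat {Sam,Bao} as one block (2 orders) and {Ivy,Vik} as another (2 orders).
That leaves 5 units to arrange: 2 × 2 × 5! = 4 × 120 = 480.

480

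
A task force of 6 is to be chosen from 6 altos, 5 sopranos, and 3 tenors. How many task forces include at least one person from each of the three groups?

2430

With no constraint there are C(14,6) = 3003 possible selections.
Selections missing a whole group: no altos → C(8,6) = 28; no sopranos → C(9,6) = 84; no tenors → C(11,6) = 462.
Add back selections omitting two groups (i.e. drawn from a single group): C(6,6) + C(5,6) + C(3,6) = 1.
By inclusion–exclusion: 3003 − 574 + 1 = 2430.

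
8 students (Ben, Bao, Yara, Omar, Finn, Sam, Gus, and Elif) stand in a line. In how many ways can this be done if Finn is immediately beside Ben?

10080

Treat {Finn, Ben} as a single unit. There are 7 units to order, and the pair itself can be ordered 2 ways.
So the count is 2·(7)! = 10080.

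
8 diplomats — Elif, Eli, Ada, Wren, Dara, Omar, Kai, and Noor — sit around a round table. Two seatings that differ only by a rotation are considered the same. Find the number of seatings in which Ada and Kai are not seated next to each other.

3600

Without the restriction there are (7)! = 5040 seatings.
Seatings with Ada beside Kai: treat them as a block with 2 internal orders, giving 2 × (6)! = 1440.
Subtracting, 5040 − 1440 = 3600.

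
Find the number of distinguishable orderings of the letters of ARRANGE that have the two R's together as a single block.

360

Treat the 2 copies of R as a single block. The multiset to arrange is then {RR, A, A, E, G, N}, 6 items in all.
That gives (6)!/(2!) = 360 arrangements.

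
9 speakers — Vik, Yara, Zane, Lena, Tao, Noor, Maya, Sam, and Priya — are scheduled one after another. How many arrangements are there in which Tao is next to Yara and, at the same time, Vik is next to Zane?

Treat {Tao,Yara} as one block (2 orders) and {Vik,Zane} as another (2 orders).
That leaves 7 units to arrange: 2 × 2 × 7! = 4 × 5040 = 20160.

20160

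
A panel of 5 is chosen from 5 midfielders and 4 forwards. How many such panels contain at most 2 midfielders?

45

Split by how many midfielders are chosen (0 through 2).
Sum: C(5,0)·C(4,5) + C(5,1)·C(4,4) + C(5,2)·C(4,3) = 0 + 5 + 40 = 45.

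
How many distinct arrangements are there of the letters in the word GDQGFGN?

Letter multiplicities in GDQGFGN: D×1, F×1, G×3, N×1, Q×1.
The number of distinct arrangements is 7!/(3!) = 5040/6 = 840.

840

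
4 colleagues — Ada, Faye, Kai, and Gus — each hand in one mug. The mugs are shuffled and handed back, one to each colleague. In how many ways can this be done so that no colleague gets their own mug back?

Count assignments avoiding every fixed point. For any j of the 4 colleagues fixed to their own mug, the other 4−j can be arranged in (4−j)! ways.
By inclusion–exclusion this is Σ_{j=0}^{4} (−1)^j C(4,j)·(4−j)!.
Computing: 24 − 24 + 12 − 4 + 1 = 9.

9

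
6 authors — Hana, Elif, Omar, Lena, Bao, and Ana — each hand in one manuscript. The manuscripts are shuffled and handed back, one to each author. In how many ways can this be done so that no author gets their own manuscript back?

Let Aᵢ be the assignments in which author i gets their own manuscript. We want the size of the complement of A₁∪…∪A_6.
By inclusion–exclusion this is Σ_{j=0}^{6} (−1)^j C(6,j)·(6−j)!.
Computing: 720 − 720 + 360 − 120 + 30 − 6 + 1 = 265.

265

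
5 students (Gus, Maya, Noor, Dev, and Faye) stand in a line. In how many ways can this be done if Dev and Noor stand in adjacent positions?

48

Glue Dev and Noor into one block (2 internal orders), leaving 4 units to arrange in a row.
That gives 2 × 4! = 2 × 24 = 48.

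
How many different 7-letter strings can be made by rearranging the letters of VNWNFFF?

The 7 letters of VNWNFFF have repeats: F appearing 3 times and N appearing twice.
So there are 7! / (3!·2!) = 420 distinguishable arrangements.

420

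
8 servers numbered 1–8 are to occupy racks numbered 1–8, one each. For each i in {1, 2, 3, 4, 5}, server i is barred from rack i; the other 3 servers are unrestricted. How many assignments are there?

Let Aᵢ (for 1 ≤ i ≤ 5) be the placements that put server i in its forbidden rack. Any j of these fix j positions, leaving (8−j)! ways to fill the rest, and there are C(5,j) ways to pick which j.
By inclusion–exclusion, the number of valid placements is Σ_{j=0}^{5} (−1)^j C(5,j)·(8−j)!.
Computing: 40320 − 25200 + 7200 − 1200 + 120 − 6 = 21234.

21234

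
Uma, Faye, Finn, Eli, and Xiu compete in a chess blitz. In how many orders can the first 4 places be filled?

There are 5 choices for 1st place, 4 for 2nd, and so on down to 2 for position 4.
That gives 5 × 4 × 3 × 2 = 120.

120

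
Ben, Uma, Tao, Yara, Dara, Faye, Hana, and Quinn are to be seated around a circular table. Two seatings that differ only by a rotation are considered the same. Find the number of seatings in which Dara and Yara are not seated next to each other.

3600

Without the restriction there are (7)! = 5040 seatings.
Those with Dara next to Yara: fuse the pair into one unit and seat 7 units around a circle — 2·(6)! = 1440.
Subtracting, 5040 − 1440 = 3600.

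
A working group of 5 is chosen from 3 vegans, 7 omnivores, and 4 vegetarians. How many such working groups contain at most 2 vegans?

Split by how many vegans are chosen (0 through 2).
Sum: C(3,0)·C(11,5) + C(3,1)·C(11,4) + C(3,2)·C(11,3) = 462 + 990 + 495 = 1947.

1947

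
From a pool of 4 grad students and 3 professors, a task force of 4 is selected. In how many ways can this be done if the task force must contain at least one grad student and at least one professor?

34

With no constraint there are C(7,4) = 35 possible selections.
Selections missing a whole group: no grad students → C(3,4) = 0; no professors → C(4,4) = 1.
Both groups omitted at once is impossible, so 35 − 1 = 34.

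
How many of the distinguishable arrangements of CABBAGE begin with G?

Fix G in the first position and arrange the remaining 6 letters.
Those 6 letters have A appearing twice and B appearing twice, giving (6)!/(2!·2!) = 180.

180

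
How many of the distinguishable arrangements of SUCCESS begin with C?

120

Fix C in the first position and arrange the remaining 6 letters.
Those 6 letters have S appearing 3 times, giving (6)!/(3!) = 120.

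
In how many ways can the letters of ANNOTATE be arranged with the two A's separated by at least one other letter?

There are 8!/(2!·2!·2!) = 5040 arrangements of ANNOTATE in total.
Arrangements with the A's together: treat AA as one letter, giving (7)!/(2!·2!) = 1260.
Subtracting, 5040 − 1260 = 3780 arrangements keep the A's apart.

3780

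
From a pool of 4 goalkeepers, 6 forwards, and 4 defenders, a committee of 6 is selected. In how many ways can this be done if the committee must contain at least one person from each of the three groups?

Unrestricted: C(14,6) = 3003 ways to pick any 6 of the 14.
Subtract selections that omit an entire group: no goalkeepers → C(10,6) = 210; no forwards → C(8,6) = 28; no defenders → C(10,6) = 210.
Add back selections omitting two groups (i.e. drawn from a single group): C(4,6) + C(6,6) + C(4,6) = 1.
By inclusion–exclusion: 3003 − 448 + 1 = 2556.

2556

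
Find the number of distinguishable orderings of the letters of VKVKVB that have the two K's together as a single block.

Treat the 2 copies of K as a single block. The multiset to arrange is then {KK, B, V, V, V}, 5 items in all.
That gives (5)!/(3!) = 20 arrangements.

20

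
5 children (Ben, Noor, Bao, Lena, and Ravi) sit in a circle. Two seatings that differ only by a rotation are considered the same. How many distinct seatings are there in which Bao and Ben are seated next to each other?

Glue Bao and Ben into a block (2 internal orders). Seating 4 units around a circle gives (3)! arrangements.
So 2 × (3)! = 2 × 6 = 12.

12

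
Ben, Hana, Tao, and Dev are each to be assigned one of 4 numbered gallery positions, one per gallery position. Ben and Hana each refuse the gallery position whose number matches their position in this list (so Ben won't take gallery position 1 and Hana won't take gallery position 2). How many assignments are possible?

14

Let Aᵢ (for i ∈ {1, 2}) be the placements that put person i in their forbidden gallery position. Any j of these fix j positions, leaving (4−j)! ways to fill the rest, and there are C(2,j) ways to pick which j.
By inclusion–exclusion, the number of valid placements is Σ_{j=0}^{2} (−1)^j C(2,j)·(4−j)!.
Computing: 24 − 12 + 2 = 14.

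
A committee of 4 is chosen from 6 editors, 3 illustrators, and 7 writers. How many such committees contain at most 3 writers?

Split by how many writers are chosen (0 through 3).
Sum: C(7,0)·C(9,4) + C(7,1)·C(9,3) + C(7,2)·C(9,2) + C(7,3)·C(9,1) = 126 + 588 + 756 + 315 = 1785.

1785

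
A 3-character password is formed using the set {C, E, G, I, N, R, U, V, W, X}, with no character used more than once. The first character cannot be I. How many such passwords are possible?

648

The first character has 10−1 = 9 choices (anything except I).
The remaining 2 characters are filled from the other 9 symbols without repetition: 9 × 8 = 72.
Total: 9 × 72 = 648.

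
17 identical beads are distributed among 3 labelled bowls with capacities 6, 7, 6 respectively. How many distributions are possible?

By stars and bars, unrestricted non-negative solutions to x_1+…+x_3 = 17 number C(17+2,2) = 171.
Subtract solutions that violate a single cap (substitute x_i' = x_i − (cap_i+1)): x_1 ≥ 7 gives C(12,2) = 66; x_2 ≥ 8 gives C(11,2) = 55; x_3 ≥ 7 gives C(12,2) = 66. Together 187.
Add back pairs where two caps are both exceeded: 6 + 10 + 6 = 22.
By inclusion–exclusion the count is 171 − 187 + 22 = 6.

6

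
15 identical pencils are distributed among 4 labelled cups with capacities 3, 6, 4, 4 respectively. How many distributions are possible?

10

Without the upper bounds there are C(18,3) = 816 ways to split 15 among 4 cups.
Subtract solutions that violate a single cap (substitute x_i' = x_i − (cap_i+1)): x_1 ≥ 4 gives C(14,3) = 364; x_2 ≥ 7 gives C(11,3) = 165; x_3 ≥ 5 gives C(13,3) = 286; x_4 ≥ 5 gives C(13,3) = 286. Together 1101.
Add back pairs where two caps are both exceeded: 35 + 84 + 84 + 20 + 20 + 56 = 299.
Subtract triples: 0 + 0 + 4 + 0 = 4.
By inclusion–exclusion the count is 816 − 1101 + 299 − 4 = 10.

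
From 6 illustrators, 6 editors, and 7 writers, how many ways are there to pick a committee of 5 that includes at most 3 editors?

Split by how many editors are chosen (0 through 3).
Sum: C(6,0)·C(13,5) + C(6,1)·C(13,4) + C(6,2)·C(13,3) + C(6,3)·C(13,2) = 1287 + 4290 + 4290 + 1560 = 11427.

11427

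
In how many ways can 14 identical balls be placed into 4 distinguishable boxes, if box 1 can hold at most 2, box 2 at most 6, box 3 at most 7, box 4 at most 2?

18

By stars and bars, unrestricted non-negative solutions to x_1+…+x_4 = 14 number C(14+3,3) = 680.
Subtract solutions that violate a single cap (substitute x_i' = x_i − (cap_i+1)): x_1 ≥ 3 gives C(14,3) = 364; x_2 ≥ 7 gives C(10,3) = 120; x_3 ≥ 8 gives C(9,3) = 84; x_4 ≥ 3 gives C(14,3) = 364. Together 932.
Add back pairs where two caps are both exceeded: 35 + 20 + 165 + 0 + 35 + 20 = 275.
Subtract triples: 0 + 4 + 1 + 0 = 5.
By inclusion–exclusion the count is 680 − 932 + 275 − 5 = 18.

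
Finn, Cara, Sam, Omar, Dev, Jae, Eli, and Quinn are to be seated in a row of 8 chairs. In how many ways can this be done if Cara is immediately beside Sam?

Place the 6 others and the Cara-Sam pair as 7 objects in a line; the pair has 2 internal arrangements.
That gives 2 × 7! = 2 × 5040 = 10080.

10080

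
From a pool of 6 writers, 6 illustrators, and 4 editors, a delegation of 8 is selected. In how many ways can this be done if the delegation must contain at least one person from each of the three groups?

12285

Unrestricted: C(16,8) = 12870 ways to pick any 8 of the 16.
Subtract selections that omit an entire group: no writers → C(10,8) = 45; no illustrators → C(10,8) = 45; no editors → C(12,8) = 495.
Add back selections omitting two groups (i.e. drawn from a single group): C(6,8) + C(6,8) + C(4,8) = 0.
By inclusion–exclusion: 12870 − 585 + 0 = 12285.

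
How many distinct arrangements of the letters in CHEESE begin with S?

With the first slot taken by S, it remains to arrange the other 5 letters (CHEEE).
Those 5 letters have E appearing 3 times, giving (5)!/(3!) = 20.

20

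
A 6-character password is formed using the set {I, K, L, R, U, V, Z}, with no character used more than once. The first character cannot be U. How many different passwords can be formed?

4320

The first character has 7−1 = 6 choices (anything except U).
The remaining 5 characters are filled from the other 6 symbols without repetition: 6 × 5 × 4 × 3 × 2 = 720.
Total: 6 × 720 = 4320.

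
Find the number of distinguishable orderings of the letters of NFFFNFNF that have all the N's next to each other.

6

Treat the 3 copies of N as a single block. The multiset to arrange is then {NNN, F, F, F, F, F}, 6 items in all.
That gives (6)!/(5!) = 6 arrangements.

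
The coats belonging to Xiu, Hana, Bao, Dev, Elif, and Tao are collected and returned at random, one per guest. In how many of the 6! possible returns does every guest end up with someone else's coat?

265

This is the derangement count D_6: permutations of 6 items with no fixed point.
By inclusion–exclusion this is Σ_{j=0}^{6} (−1)^j C(6,j)·(6−j)!.
Computing: 720 − 720 + 360 − 120 + 30 − 6 + 1 = 265.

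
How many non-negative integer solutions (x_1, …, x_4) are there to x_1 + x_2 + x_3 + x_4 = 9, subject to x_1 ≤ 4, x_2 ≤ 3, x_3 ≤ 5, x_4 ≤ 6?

Without the upper bounds there are C(12,3) = 220 ways to split 9 among 4 variables.
Subtract solutions that violate a single cap (substitute x_i' = x_i − (cap_i+1)): x_1 ≥ 5 gives C(7,3) = 35; x_2 ≥ 4 gives C(8,3) = 56; x_3 ≥ 6 gives C(6,3) = 20; x_4 ≥ 7 gives C(5,3) = 10. Together 121.
Add back pairs where two caps are both exceeded: 1 + 0 + 0 + 0 + 0 + 0 = 1.
By inclusion–exclusion the count is 220 − 121 + 1 = 100.

100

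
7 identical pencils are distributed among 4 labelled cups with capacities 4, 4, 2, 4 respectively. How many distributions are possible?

55

By stars and bars, unrestricted non-negative solutions to x_1+…+x_4 = 7 number C(7+3,3) = 120.
Subtract solutions that violate a single cap (substitute x_i' = x_i − (cap_i+1)): x_1 ≥ 5 gives C(5,3) = 10; x_2 ≥ 5 gives C(5,3) = 10; x_3 ≥ 3 gives C(7,3) = 35; x_4 ≥ 5 gives C(5,3) = 10. Together 65.
No two caps can be exceeded simultaneously, so the pair terms are all 0.
By inclusion–exclusion the count is 120 − 65 + 0 = 55.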